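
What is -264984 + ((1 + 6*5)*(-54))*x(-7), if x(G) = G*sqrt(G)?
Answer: -264984 + 11718*I*sqrt(7) ≈ -2.6498e+5 + 31003.0*I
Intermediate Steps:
x(G) = G**(3/2)
-264984 + ((1 + 6*5)*(-54))*x(-7) = -264984 + ((1 + 6*5)*(-54))*(-7)**(3/2) = -264984 + ((1 + 30)*(-54))*(-7*I*sqrt(7)) = -264984 + (31*(-54))*(-7*I*sqrt(7)) = -264984 - (-11718)*I*sqrt(7) = -264984 + 11718*I*sqrt(7)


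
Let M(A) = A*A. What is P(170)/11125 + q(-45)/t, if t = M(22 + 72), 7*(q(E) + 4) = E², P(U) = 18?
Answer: 23329961/688103500 ≈ 0.033905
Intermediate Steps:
M(A) = A²
q(E) = -4 + E²/7
t = 8836 (t = (22 + 72)² = 94² = 8836)
P(170)/11125 + q(-45)/t = 18/11125 + (-4 + (⅐)*(-45)²)/8836 = 18*(1/11125) + (-4 + (⅐)*2025)*(1/8836) = 18/11125 + (-4 + 2025/7)*(1/8836) = 18/11125 + (1997/7)*(1/8836) = 18/11125 + 1997/61852 = 23329961/688103500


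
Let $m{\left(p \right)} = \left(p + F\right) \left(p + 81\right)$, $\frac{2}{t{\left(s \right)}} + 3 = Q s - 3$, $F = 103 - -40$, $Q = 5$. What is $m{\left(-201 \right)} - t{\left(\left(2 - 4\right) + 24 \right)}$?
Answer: $\frac{361919}{52} \approx 6960.0$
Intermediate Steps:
$F = 143$ ($F = 103 + 40 = 143$)
$t{\left(s \right)} = \frac{2}{-6 + 5 s}$ ($t{\left(s \right)} = \frac{2}{-3 + \left(5 s - 3\right)} = \frac{2}{-3 + \left(-3 + 5 s\right)} = \frac{2}{-6 + 5 s}$)
$m{\left(p \right)} = \left(81 + p\right) \left(143 + p\right)$ ($m{\left(p \right)} = \left(p + 143\right) \left(p + 81\right) = \left(143 + p\right) \left(81 + p\right) = \left(81 + p\right) \left(143 + p\right)$)
$m{\left(-201 \right)} - t{\left(\left(2 - 4\right) + 24 \right)} = \left(11583 + \left(-201\right)^{2} + 224 \left(-201\right)\right) - \frac{2}{-6 + 5 \left(\left(2 - 4\right) + 24\right)} = \left(11583 + 40401 - 45024\right) - \frac{2}{-6 + 5 \left(\left(2 - 4\right) + 24\right)} = 6960 - \frac{2}{-6 + 5 \left(-2 + 24\right)} = 6960 - \frac{2}{-6 + 5 \cdot 22} = 6960 - \frac{2}{-6 + 110} = 6960 - \frac{2}{104} = 6960 - 2 \cdot \frac{1}{104} = 6960 - \frac{1}{52} = \frac{361919}{52}$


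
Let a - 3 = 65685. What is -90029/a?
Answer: -90029/65688 ≈ -1.3706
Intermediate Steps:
a = 65688 (a = 3 + 65685 = 65688)
-90029/a = -90029/65688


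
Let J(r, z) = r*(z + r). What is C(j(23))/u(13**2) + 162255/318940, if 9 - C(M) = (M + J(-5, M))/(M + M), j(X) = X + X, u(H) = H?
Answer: 70938363/123971978 ≈ 0.57221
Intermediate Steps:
J(r, z) = r*(r + z)
j(X) = 2*X
C(M) = 9 - (25 - 4*M)/(2*M) (C(M) = 9 - (M - 5*(-5 + M))/(M + M) = 9 - (M + (25 - 5*M))/(2*M) = 9 - (25 - 4*M)*1/(2*M) = 9 - (25 - 4*M)/(2*M))
C(j(23))/u(13**2) + 162255/318940 = (11 - 25/(2*(2*23)))/(13**2) + 162255/318940 = (11 - 25/2/46)/169 + 162255*(1/318940) = (11 - 25/2*1/46)*(1/169) + 32451/63788 = (11 - 25/92)*(1/169) + 32451/63788 = (987/92)*(1/169) + 32451/63788 = 987/15548 + 32451/63788 = 70938363/123971978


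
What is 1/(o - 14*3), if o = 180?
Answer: 1/138 ≈ 0.0072464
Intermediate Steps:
1/(o - 14*3) = 1/(180 - 14*3) = 1/(180 - 1*42) = 1/(180 - 42) = 1/138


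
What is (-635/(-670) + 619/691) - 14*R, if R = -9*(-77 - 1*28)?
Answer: -1224847917/92594 ≈ -13228.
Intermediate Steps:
R = 945 (R = -9*(-77 - 28) = -9*(-105) = 945)
(-635/(-670) + 619/691) - 14*R = (-635/(-670) + 619/691) - 14*945 = (-635*(-1/670) + 619*(1/691)) - 13230 = (127/134 + 619/691) - 13230 = 170703/92594 - 13230 = -1224847917/92594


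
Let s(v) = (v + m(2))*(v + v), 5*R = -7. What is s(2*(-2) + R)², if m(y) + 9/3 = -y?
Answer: 7884864/625 ≈ 12616.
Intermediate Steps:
R = -7/5 (R = (⅕)*(-7) = -7/5 ≈ -1.4000)
m(y) = -3 - y
s(v) = 2*v*(-5 + v) (s(v) = (v + (-3 - 1*2))*(v + v) = (v + (-3 - 2))*(2*v) = (v - 5)*(2*v) = (-5 + v)*(2*v) = 2*v*(-5 + v))
s(2*(-2) + R)² = (2*(2*(-2) - 7/5)*(-5 + (2*(-2) - 7/5)))² = (2*(-4 - 7/5)*(-5 + (-4 - 7/5)))² = (2*(-27/5)*(-5 - 27/5))² = (2*(-27/5)*(-52/5))² = (2808/25)² = 7884864/625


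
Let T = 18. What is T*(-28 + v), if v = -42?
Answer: -1260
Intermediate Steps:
T*(-28 + v) = 18*(-28 - 42) = 18*(-70) = -1260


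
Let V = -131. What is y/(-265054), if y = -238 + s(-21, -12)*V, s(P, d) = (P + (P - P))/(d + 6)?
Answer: 1393/530108 ≈ 0.0026278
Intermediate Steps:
s(P, d) = P/(6 + d) (s(P, d) = (P + 0)/(6 + d) = P/(6 + d))
y = -1393/2 (y = -238 - 21/(6 - 12)*(-131) = -238 - 21/(-6)*(-131) = -238 - 21*(-1/6)*(-131) = -238 + (7/2)*(-131) = -238 - 917/2 = -1393/2 ≈ -696.50)
y/(-265054) = -1393/2/(-265054) = -1393/2*(-1/265054) = 1393/530108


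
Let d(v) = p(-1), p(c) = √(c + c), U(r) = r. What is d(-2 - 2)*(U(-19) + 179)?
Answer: 160*I*√2 ≈ 226.27*I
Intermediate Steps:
p(c) = √2*√c (p(c) = √(2*c) = √2*√c)
d(v) = I*√2 (d(v) = √2*√(-1) = √2*I = I*√2)
d(-2 - 2)*(U(-19) + 179) = (I*√2)*(-19 + 179) = (I*√2)*160 = 160*I*√2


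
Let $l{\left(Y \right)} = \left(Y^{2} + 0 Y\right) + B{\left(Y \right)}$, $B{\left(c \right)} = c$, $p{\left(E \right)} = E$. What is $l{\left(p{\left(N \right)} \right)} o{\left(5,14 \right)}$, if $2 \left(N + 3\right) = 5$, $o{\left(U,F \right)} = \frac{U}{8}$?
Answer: $- \frac{5}{32} \approx -0.15625$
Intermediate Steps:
$o{\left(U,F \right)} = \frac{U}{8}$ ($o{\left(U,F \right)} = U \frac{1}{8} = \frac{U}{8}$)
$N = - \frac{1}{2}$ ($N = -3 + \frac{1}{2} \cdot 5 = -3 + \frac{5}{2} = - \frac{1}{2} \approx -0.5$)
$l{\left(Y \right)} = Y + Y^{2}$ ($l{\left(Y \right)} = \left(Y^{2} + 0 Y\right) + Y = \left(Y^{2} + 0\right) + Y = Y^{2} + Y = Y + Y^{2}$)
$l{\left(p{\left(N \right)} \right)} o{\left(5,14 \right)} = - \frac{1 - \frac{1}{2}}{2} \cdot \frac{1}{8} \cdot 5 = \left(- \frac{1}{2}\right) \frac{1}{2} \cdot \frac{5}{8} = \left(- \frac{1}{4}\right) \frac{5}{8} = - \frac{5}{32}$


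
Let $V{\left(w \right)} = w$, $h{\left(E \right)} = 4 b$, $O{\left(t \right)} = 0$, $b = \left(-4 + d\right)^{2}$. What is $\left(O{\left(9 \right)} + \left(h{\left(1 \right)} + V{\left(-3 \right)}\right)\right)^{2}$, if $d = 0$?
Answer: $3721$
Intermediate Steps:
$b = 16$ ($b = \left(-4 + 0\right)^{2} = \left(-4\right)^{2} = 16$)
$h{\left(E \right)} = 64$ ($h{\left(E \right)} = 4 \cdot 16 = 64$)
$\left(O{\left(9 \right)} + \left(h{\left(1 \right)} + V{\left(-3 \right)}\right)\right)^{2} = \left(0 + \left(64 - 3\right)\right)^{2} = \left(0 + 61\right)^{2} = 61^{2} = 3721$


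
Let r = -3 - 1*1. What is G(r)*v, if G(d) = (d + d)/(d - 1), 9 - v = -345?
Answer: 2832/5 ≈ 566.40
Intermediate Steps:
v = 354 (v = 9 - 1*(-345) = 9 + 345 = 354)
r = -4 (r = -3 - 1 = -4)
G(d) = 2*d/(-1 + d) (G(d) = (2*d)/(-1 + d) = 2*d/(-1 + d))
G(r)*v = (2*(-4)/(-1 - 4))*354 = (2*(-4)/(-5))*354 = (2*(-4)*(-⅕))*354 = (8/5)*354 = 2832/5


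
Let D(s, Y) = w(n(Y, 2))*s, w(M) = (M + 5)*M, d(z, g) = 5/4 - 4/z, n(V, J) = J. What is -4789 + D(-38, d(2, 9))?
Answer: -5321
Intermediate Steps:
d(z, g) = 5/4 - 4/z (d(z, g) = 5*(¼) - 4/z = 5/4 - 4/z)
w(M) = M*(5 + M) (w(M) = (5 + M)*M = M*(5 + M))
D(s, Y) = 14*s (D(s, Y) = (2*(5 + 2))*s = (2*7)*s = 14*s)
-4789 + D(-38, d(2, 9)) = -4789 + 14*(-38) = -4789 - 532 = -5321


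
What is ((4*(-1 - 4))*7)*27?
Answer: -3780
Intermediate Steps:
((4*(-1 - 4))*7)*27 = ((4*(-5))*7)*27 = -20*7*27 = -140*27 = -3780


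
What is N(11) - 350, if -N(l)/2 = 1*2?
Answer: -354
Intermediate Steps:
N(l) = -4 (N(l) = -2*2 = -4)
N(11) - 350 = -4 - 350 = -354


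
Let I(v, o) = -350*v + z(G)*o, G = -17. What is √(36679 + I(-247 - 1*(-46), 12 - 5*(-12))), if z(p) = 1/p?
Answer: √30930157/17 ≈ 327.15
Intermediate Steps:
I(v, o) = -350*v - o/17 (I(v, o) = -350*v + o/(-17) = -350*v - o/17)
√(36679 + I(-247 - 1*(-46), 12 - 5*(-12))) = √(36679 + (-350*(-247 - 1*(-46)) - (12 - 5*(-12))/17)) = √(36679 + (-350*(-247 + 46) - (12 + 60)/17)) = √(36679 + (-350*(-201) - 1/17*72)) = √(36679 + (70350 - 72/17)) = √(36679 + 1195878/17) = √(1819421/17) = √30930157/17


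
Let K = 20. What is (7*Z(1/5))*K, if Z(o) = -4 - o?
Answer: -588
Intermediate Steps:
(7*Z(1/5))*K = (7*(-4 - 1/5))*20 = (7*(-4 - 1*⅕))*20 = (7*(-4 - ⅕))*20 = (7*(-21/5))*20 = -147/5*20 = -588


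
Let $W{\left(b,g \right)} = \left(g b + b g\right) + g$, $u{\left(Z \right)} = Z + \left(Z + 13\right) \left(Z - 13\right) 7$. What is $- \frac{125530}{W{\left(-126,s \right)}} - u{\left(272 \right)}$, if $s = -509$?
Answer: $- \frac{66048590073}{127759} \approx -5.1698 \cdot 10^{5}$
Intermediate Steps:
$u{\left(Z \right)} = Z + 7 \left(-13 + Z\right) \left(13 + Z\right)$ ($u{\left(Z \right)} = Z + \left(13 + Z\right) \left(-13 + Z\right) 7 = Z + \left(-13 + Z\right) \left(13 + Z\right) 7 = Z + 7 \left(-13 + Z\right) \left(13 + Z\right)$)
$W{\left(b,g \right)} = g + 2 b g$ ($W{\left(b,g \right)} = \left(b g + b g\right) + g = 2 b g + g = g + 2 b g$)
$- \frac{125530}{W{\left(-126,s \right)}} - u{\left(272 \right)} = - \frac{125530}{\left(-509\right) \left(1 + 2 \left(-126\right)\right)} - \left(-1183 + 272 + 7 \cdot 272^{2}\right) = - \frac{125530}{\left(-509\right) \left(1 - 252\right)} - \left(-1183 + 272 + 7 \cdot 73984\right) = - \frac{125530}{\left(-509\right) \left(-251\right)} - \left(-1183 + 272 + 517888\right) = - \frac{125530}{127759} - 516977 = - \frac{66048590073}{127759}$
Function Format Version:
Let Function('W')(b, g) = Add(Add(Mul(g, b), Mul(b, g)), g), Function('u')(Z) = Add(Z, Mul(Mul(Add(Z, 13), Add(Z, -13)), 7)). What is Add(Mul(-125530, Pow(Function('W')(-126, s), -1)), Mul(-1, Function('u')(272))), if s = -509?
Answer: Rational(-66048590073, 127759) ≈ -5.1698e+5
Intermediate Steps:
Function('u')(Z) = Add(Z, Mul(7, Add(-13, Z), Add(13, Z))) (Function('u')(Z) = Add(Z, Mul(Mul(Add(13, Z), Add(-13, Z)), 7)) = Add(Z, Mul(Mul(Add(-13, Z), Add(13, Z)), 7)) = Add(Z, Mul(7, Add(-13, Z), Add(13, Z))))
Function('W')(b, g) = Add(g, Mul(2, b, g)) (Function('W')(b, g) = Add(Add(Mul(b, g), Mul(b, g)), g) = Add(Mul(2, b, g), g) = Add(g, Mul(2, b, g)))
Add(Mul(-125530, Pow(Function('W')(-126, s), -1)), Mul(-1, Function('u')(272))) = Add(Mul(-125530, Pow(Mul(-509, Add(1, Mul(2, -126))), -1)), Mul(-1, Add(-1183, 272, Mul(7, Pow(272, 2))))) = Add(Mul(-125530, Pow(Mul(-509, Add(1, -252)), -1)), Mul(-1, Add(-1183, 272, Mul(7, 73984)))) = Add(Mul(-125530, Pow(Mul(-509, -251), -1)), Mul(-1, Add(-1183, 272, 517888))) = Add(Mul(-125530, Pow(127759, -1)), Mul(-1, 516977)) = Add(Mul(-125530, Rational(1, 127759)), -516977) = Add(Rational(-125530, 127759), -516977) = Rational(-66048590073, 127759)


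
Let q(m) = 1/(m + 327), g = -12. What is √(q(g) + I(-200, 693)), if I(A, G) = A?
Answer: I*√2204965/105 ≈ 14.142*I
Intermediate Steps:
q(m) = 1/(327 + m)
√(q(g) + I(-200, 693)) = √(1/(327 - 12) - 200) = √(1/315 - 200) = √(-62999/315) = I*√2204965/105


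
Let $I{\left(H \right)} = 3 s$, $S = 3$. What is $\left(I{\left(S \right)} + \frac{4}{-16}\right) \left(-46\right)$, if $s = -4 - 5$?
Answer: $\frac{2507}{2} \approx 1253.5$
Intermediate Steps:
$s = -9$
$I{\left(H \right)} = -27$ ($I{\left(H \right)} = 3 \left(-9\right) = -27$)
$\left(I{\left(S \right)} + \frac{4}{-16}\right) \left(-46\right) = \left(-27 + \frac{4}{-16}\right) \left(-46\right) = \left(-27 + 4 \left(- \frac{1}{16}\right)\right) \left(-46\right) = \left(-27 - \frac{1}{4}\right) \left(-46\right) = \left(- \frac{109}{4}\right) \left(-46\right) = \frac{2507}{2}$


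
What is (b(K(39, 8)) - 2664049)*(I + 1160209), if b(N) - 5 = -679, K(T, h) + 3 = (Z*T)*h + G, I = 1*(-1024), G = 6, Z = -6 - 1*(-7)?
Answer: -3088906930755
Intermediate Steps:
Z = 1 (Z = -6 + 7 = 1)
I = -1024
K(T, h) = 3 + T*h (K(T, h) = -3 + ((1*T)*h + 6) = -3 + (T*h + 6) = -3 + (6 + T*h) = 3 + T*h)
b(N) = -674 (b(N) = 5 - 679 = -674)
(b(K(39, 8)) - 2664049)*(I + 1160209) = (-674 - 2664049)*(-1024 + 1160209) = -2664723*1159185 = -3088906930755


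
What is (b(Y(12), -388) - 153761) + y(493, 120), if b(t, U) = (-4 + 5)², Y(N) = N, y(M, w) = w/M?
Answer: -75803560/493 ≈ -1.5376e+5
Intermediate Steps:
b(t, U) = 1 (b(t, U) = 1² = 1)
(b(Y(12), -388) - 153761) + y(493, 120) = (1 - 153761) + 120/493 = -153760 + 120*(1/493) = -153760 + 120/493 = -75803560/493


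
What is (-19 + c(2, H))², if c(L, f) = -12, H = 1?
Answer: 961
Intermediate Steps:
(-19 + c(2, H))² = (-19 - 12)² = (-31)² = 961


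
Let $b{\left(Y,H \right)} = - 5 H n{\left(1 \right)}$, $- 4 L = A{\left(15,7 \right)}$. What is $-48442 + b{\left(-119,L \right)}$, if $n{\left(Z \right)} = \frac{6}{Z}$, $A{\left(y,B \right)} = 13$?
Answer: $- \frac{96689}{2} \approx -48345.0$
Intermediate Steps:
$L = - \frac{13}{4}$ ($L = \left(- \frac{1}{4}\right) 13 = - \frac{13}{4} \approx -3.25$)
$b{\left(Y,H \right)} = - 30 H$ ($b{\left(Y,H \right)} = - 5 H \frac{6}{1} = - 5 H 6 \cdot 1 = - 5 H 6 = - 30 H$)
$-48442 + b{\left(-119,L \right)} = -48442 - - \frac{195}{2} = -48442 + \frac{195}{2} = - \frac{96689}{2}$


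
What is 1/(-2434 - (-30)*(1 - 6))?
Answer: -1/2584 ≈ -0.00038700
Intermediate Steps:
1/(-2434 - (-30)*(1 - 6)) = 1/(-2434 - (-30)*(-5)) = 1/(-2434 - 1*150) = 1/(-2434 - 150) = 1/(-2584) = -1/2584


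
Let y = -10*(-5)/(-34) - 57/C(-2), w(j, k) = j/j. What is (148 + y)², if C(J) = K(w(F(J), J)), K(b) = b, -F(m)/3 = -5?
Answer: 2316484/289 ≈ 8015.5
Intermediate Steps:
F(m) = 15 (F(m) = -3*(-5) = 15)
w(j, k) = 1
C(J) = 1
y = -994/17 (y = -10*(-5)/(-34) - 57/1 = 50*(-1/34) - 57*1 = -25/17 - 57 = -994/17 ≈ -58.471)
(148 + y)² = (148 - 994/17)² = (1522/17)² = 2316484/289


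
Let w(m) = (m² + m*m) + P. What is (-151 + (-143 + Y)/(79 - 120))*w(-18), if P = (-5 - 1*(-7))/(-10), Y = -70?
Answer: -472262/5 ≈ -94452.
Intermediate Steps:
P = -⅕ (P = (-5 + 7)*(-⅒) = 2*(-⅒) = -⅕ ≈ -0.20000)
w(m) = -⅕ + 2*m² (w(m) = (m² + m*m) - ⅕ = (m² + m²) - ⅕ = 2*m² - ⅕ = -⅕ + 2*m²)
(-151 + (-143 + Y)/(79 - 120))*w(-18) = (-151 + (-143 - 70)/(79 - 120))*(-⅕ + 2*(-18)²) = (-151 - 213/(-41))*(-⅕ + 2*324) = (-151 - 213*(-1/41))*(-⅕ + 648) = (-151 + 213/41)*(3239/5) = -5978/41*3239/5 = -472262/5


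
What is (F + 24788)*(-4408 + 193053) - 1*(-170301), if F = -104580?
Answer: -15052191539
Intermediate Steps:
(F + 24788)*(-4408 + 193053) - 1*(-170301) = (-104580 + 24788)*(-4408 + 193053) - 1*(-170301) = -79792*188645 + 170301 = -15052361840 + 170301 = -15052191539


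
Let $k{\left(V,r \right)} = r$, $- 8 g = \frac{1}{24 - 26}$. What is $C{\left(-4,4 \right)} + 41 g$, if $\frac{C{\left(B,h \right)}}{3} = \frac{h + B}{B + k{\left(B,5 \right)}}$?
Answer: $\frac{41}{16} \approx 2.5625$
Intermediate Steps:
$g = \frac{1}{16}$ ($g = - \frac{1}{8 \left(24 - 26\right)} = - \frac{1}{8 \left(-2\right)} = \left(- \frac{1}{8}\right) \left(- \frac{1}{2}\right) = \frac{1}{16} \approx 0.0625$)
$C{\left(B,h \right)} = \frac{3 \left(B + h\right)}{5 + B}$ ($C{\left(B,h \right)} = 3 \frac{h + B}{B + 5} = 3 \frac{B + h}{5 + B} = \frac{3 \left(B + h\right)}{5 + B}$)
$C{\left(-4,4 \right)} + 41 g = \frac{3 \left(-4 + 4\right)}{5 - 4} + 41 \cdot \frac{1}{16} = 3 \cdot 1^{-1} \cdot 0 + \frac{41}{16} = 3 \cdot 1 \cdot 0 + \frac{41}{16} = 0 + \frac{41}{16} = \frac{41}{16}$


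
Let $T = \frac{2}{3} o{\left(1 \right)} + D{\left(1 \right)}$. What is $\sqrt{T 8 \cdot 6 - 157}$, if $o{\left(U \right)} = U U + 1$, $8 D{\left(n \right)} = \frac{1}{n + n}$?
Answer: $3 i \sqrt{10} \approx 9.4868 i$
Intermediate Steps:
$D{\left(n \right)} = \frac{1}{16 n}$ ($D{\left(n \right)} = \frac{1}{8 \left(n + n\right)} = \frac{1}{8 \cdot 2 n} = \frac{\frac{1}{2} \frac{1}{n}}{8} = \frac{1}{16 n}$)
$o{\left(U \right)} = 1 + U^{2}$ ($o{\left(U \right)} = U^{2} + 1 = 1 + U^{2}$)
$T = \frac{67}{48}$ ($T = \frac{2}{3} \left(1 + 1^{2}\right) + \frac{1}{16 \cdot 1} = 2 \cdot \frac{1}{3} \left(1 + 1\right) + \frac{1}{16} \cdot 1 = \frac{2}{3} \cdot 2 + \frac{1}{16} = \frac{4}{3} + \frac{1}{16} = \frac{67}{48} \approx 1.3958$)
$\sqrt{T 8 \cdot 6 - 157} = \sqrt{\frac{67}{48} \cdot 8 \cdot 6 - 157} = \sqrt{\frac{67}{6} \cdot 6 - 157} = \sqrt{67 - 157} = \sqrt{-90} = 3 i \sqrt{10}$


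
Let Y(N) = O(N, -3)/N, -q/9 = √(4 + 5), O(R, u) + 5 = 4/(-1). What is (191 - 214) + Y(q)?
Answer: -68/3 ≈ -22.667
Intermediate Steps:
O(R, u) = -9 (O(R, u) = -5 + 4/(-1) = -5 + 4*(-1) = -5 - 4 = -9)
q = -27 (q = -9*√(4 + 5) = -9*√9 = -9*3 = -27)
Y(N) = -9/N
(191 - 214) + Y(q) = (191 - 214) - 9/(-27) = -23 - 9*(-1/27) = -23 + ⅓ = -68/3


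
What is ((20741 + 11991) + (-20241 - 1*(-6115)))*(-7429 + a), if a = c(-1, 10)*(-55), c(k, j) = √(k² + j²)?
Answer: -138223974 - 1023330*√101 ≈ -1.4851e+8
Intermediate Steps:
c(k, j) = √(j² + k²)
a = -55*√101 (a = √(10² + (-1)²)*(-55) = √(100 + 1)*(-55) = √101*(-55) = -55*√101 ≈ -552.74)
((20741 + 11991) + (-20241 - 1*(-6115)))*(-7429 + a) = ((20741 + 11991) + (-20241 - 1*(-6115)))*(-7429 - 55*√101) = (32732 + (-20241 + 6115))*(-7429 - 55*√101) = (32732 - 14126)*(-7429 - 55*√101) = 18606*(-7429 - 55*√101) = -138223974 - 1023330*√101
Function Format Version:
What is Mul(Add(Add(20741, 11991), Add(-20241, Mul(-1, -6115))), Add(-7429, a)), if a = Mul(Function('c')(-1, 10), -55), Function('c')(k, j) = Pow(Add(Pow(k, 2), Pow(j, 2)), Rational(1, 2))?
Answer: Add(-138223974, Mul(-1023330, Pow(101, Rational(1, 2)))) ≈ -1.4851e+8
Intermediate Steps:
Function('c')(k, j) = Pow(Add(Pow(j, 2), Pow(k, 2)), Rational(1, 2))
a = Mul(-55, Pow(101, Rational(1, 2))) (a = Mul(Pow(Add(Pow(10, 2), Pow(-1, 2)), Rational(1, 2)), -55) = Mul(Pow(Add(100, 1), Rational(1, 2)), -55) = Mul(Pow(101, Rational(1, 2)), -55) = Mul(-55, Pow(101, Rational(1, 2))) ≈ -552.74)
Mul(Add(Add(20741, 11991), Add(-20241, Mul(-1, -6115))), Add(-7429, a)) = Mul(Add(Add(20741, 11991), Add(-20241, Mul(-1, -6115))), Add(-7429, Mul(-55, Pow(101, Rational(1, 2))))) = Mul(Add(32732, Add(-20241, 6115)), Add(-7429, Mul(-55, Pow(101, Rational(1, 2))))) = Mul(Add(32732, -14126), Add(-7429, Mul(-55, Pow(101, Rational(1, 2))))) = Mul(18606, Add(-7429, Mul(-55, Pow(101, Rational(1, 2))))) = Add(-138223974, Mul(-1023330, Pow(101, Rational(1, 2))))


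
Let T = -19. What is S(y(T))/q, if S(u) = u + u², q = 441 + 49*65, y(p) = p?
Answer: 171/1813 ≈ 0.094319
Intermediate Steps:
q = 3626 (q = 441 + 3185 = 3626)
S(y(T))/q = -19*(1 - 19)/3626 = -19*(-18)*(1/3626) = 342*(1/3626) = 171/1813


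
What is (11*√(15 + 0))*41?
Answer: 451*√15 ≈ 1746.7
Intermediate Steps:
(11*√(15 + 0))*41 = (11*√15)*41 = 451*√15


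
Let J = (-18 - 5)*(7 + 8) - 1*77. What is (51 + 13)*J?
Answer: -27008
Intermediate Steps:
J = -422 (J = -23*15 - 77 = -345 - 77 = -422)
(51 + 13)*J = (51 + 13)*(-422) = 64*(-422) = -27008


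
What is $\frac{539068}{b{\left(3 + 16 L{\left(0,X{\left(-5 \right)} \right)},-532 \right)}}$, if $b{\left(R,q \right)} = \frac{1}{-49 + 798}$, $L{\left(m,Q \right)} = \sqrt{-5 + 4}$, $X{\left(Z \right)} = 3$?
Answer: $403761932$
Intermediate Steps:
$L{\left(m,Q \right)} = i$ ($L{\left(m,Q \right)} = \sqrt{-1} = i$)
$b{\left(R,q \right)} = \frac{1}{749}$
$\frac{539068}{b{\left(3 + 16 L{\left(0,X{\left(-5 \right)} \right)},-532 \right)}} = 539068 \frac{1}{\frac{1}{749}} = 539068 \cdot 749 = 403761932$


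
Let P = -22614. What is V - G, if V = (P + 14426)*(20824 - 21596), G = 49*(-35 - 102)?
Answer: 6327849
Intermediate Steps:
G = -6713 (G = 49*(-137) = -6713)
V = 6321136 (V = (-22614 + 14426)*(20824 - 21596) = -8188*(-772) = 6321136)
V - G = 6321136 - 1*(-6713) = 6321136 + 6713 = 6327849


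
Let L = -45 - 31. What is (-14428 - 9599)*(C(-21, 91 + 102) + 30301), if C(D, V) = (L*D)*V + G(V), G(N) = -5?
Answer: -8128910748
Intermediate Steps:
L = -76
C(D, V) = -5 - 76*D*V (C(D, V) = (-76*D)*V - 5 = -76*D*V - 5 = -5 - 76*D*V)
(-14428 - 9599)*(C(-21, 91 + 102) + 30301) = (-14428 - 9599)*((-5 - 76*(-21)*(91 + 102)) + 30301) = -24027*((-5 - 76*(-21)*193) + 30301) = -24027*((-5 + 308028) + 30301) = -24027*(308023 + 30301) = -24027*338324 = -8128910748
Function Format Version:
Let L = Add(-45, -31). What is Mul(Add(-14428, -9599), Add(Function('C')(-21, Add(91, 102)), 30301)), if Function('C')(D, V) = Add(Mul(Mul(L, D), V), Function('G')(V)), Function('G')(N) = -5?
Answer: -8128910748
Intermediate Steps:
L = -76
Function('C')(D, V) = Add(-5, Mul(-76, D, V)) (Function('C')(D, V) = Add(Mul(Mul(-76, D), V), -5) = Add(Mul(-76, D, V), -5) = Add(-5, Mul(-76, D, V)))
Mul(Add(-14428, -9599), Add(Function('C')(-21, Add(91, 102)), 30301)) = Mul(Add(-14428, -9599), Add(Add(-5, Mul(-76, -21, Add(91, 102))), 30301)) = Mul(-24027, Add(Add(-5, Mul(-76, -21, 193)), 30301)) = Mul(-24027, Add(Add(-5, 308028), 30301)) = Mul(-24027, Add(308023, 30301)) = Mul(-24027, 338324) = -8128910748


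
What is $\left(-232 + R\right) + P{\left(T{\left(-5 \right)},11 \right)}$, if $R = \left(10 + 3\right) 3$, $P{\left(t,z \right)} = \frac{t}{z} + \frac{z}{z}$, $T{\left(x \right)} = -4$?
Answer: $- \frac{2116}{11} \approx -192.36$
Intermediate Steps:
$P{\left(t,z \right)} = 1 + \frac{t}{z}$ ($P{\left(t,z \right)} = \frac{t}{z} + 1 = 1 + \frac{t}{z}$)
$R = 39$ ($R = 13 \cdot 3 = 39$)
$\left(-232 + R\right) + P{\left(T{\left(-5 \right)},11 \right)} = \left(-232 + 39\right) + \frac{-4 + 11}{11} = -193 + \frac{1}{11} \cdot 7 = -193 + \frac{7}{11} = - \frac{2116}{11}$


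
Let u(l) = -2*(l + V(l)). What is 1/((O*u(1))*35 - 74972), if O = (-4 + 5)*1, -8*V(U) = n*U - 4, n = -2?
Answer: -2/150189 ≈ -1.3317e-5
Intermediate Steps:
V(U) = ½ + U/4 (V(U) = -(-2*U - 4)/8 = -(-4 - 2*U)/8 = ½ + U/4)
O = 1 (O = 1*1 = 1)
u(l) = -1 - 5*l/2 (u(l) = -2*(l + (½ + l/4)) = -2*(½ + 5*l/4) = -1 - 5*l/2)
1/((O*u(1))*35 - 74972) = 1/((1*(-1 - 5/2*1))*35 - 74972) = 1/((1*(-1 - 5/2))*35 - 74972) = 1/((1*(-7/2))*35 - 74972) = 1/(-7/2*35 - 74972) = 1/(-245/2 - 74972) = 1/(-150189/2) = -2/150189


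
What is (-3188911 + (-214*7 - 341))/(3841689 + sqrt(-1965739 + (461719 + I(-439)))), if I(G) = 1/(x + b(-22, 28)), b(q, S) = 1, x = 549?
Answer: -6741828047212500/8117216732207549 + 15953750*I*sqrt(18198641978)/8117216732207549 ≈ -0.83056 + 0.00026514*I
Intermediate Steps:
I(G) = 1/550 (I(G) = 1/(549 + 1) = 1/550)
(-3188911 + (-214*7 - 341))/(3841689 + sqrt(-1965739 + (461719 + I(-439)))) = (-3188911 + (-214*7 - 341))/(3841689 + sqrt(-1965739 + (461719 + 1/550))) = (-3188911 + (-1498 - 341))/(3841689 + sqrt(-1965739 + 253945451/550)) = (-3188911 - 1839)/(3841689 + sqrt(-827210999/550)) = -3190750/(3841689 + I*sqrt(18198641978)/110)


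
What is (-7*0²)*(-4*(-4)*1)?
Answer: 0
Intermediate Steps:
(-7*0²)*(-4*(-4)*1) = (-7*0)*(16*1) = 0*16 = 0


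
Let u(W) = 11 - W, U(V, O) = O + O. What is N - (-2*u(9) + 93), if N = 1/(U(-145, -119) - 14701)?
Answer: -1329572/14939 ≈ -89.000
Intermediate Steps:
U(V, O) = 2*O
N = -1/14939 (N = 1/(2*(-119) - 14701) = 1/(-238 - 14701) = 1/(-14939) = -1/14939 ≈ -6.6939e-5)
N - (-2*u(9) + 93) = -1/14939 - (-2*(11 - 1*9) + 93) = -1/14939 - (-2*(11 - 9) + 93) = -1/14939 - (-2*2 + 93) = -1/14939 - (-4 + 93) = -1/14939 - 1*89 = -1/14939 - 89 = -1329572/14939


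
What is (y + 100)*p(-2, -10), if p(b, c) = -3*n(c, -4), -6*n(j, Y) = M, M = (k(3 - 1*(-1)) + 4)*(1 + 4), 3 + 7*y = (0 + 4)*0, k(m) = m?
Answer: 13940/7 ≈ 1991.4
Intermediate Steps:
y = -3/7 (y = -3/7 + ((0 + 4)*0)/7 = -3/7 + (4*0)/7 = -3/7 + (⅐)*0 = -3/7 + 0 = -3/7 ≈ -0.42857)
M = 40 (M = ((3 - 1*(-1)) + 4)*(1 + 4) = ((3 + 1) + 4)*5 = (4 + 4)*5 = 8*5 = 40)
n(j, Y) = -20/3 (n(j, Y) = -⅙*40 = -20/3)
p(b, c) = 20 (p(b, c) = -3*(-20/3) = 20)
(y + 100)*p(-2, -10) = (-3/7 + 100)*20 = (697/7)*20 = 13940/7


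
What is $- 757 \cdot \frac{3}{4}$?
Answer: $- \frac{2271}{4} \approx -567.75$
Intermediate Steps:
$- 757 \cdot \frac{3}{4} = - 757 \cdot 3 \cdot \frac{1}{4} = \left(-757\right) \frac{3}{4} = - \frac{2271}{4}$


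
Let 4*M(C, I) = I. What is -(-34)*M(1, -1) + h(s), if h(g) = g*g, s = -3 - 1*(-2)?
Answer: -15/2 ≈ -7.5000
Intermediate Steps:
M(C, I) = I/4
s = -1 (s = -3 + 2 = -1)
h(g) = g²
-(-34)*M(1, -1) + h(s) = -(-34)*(¼)*(-1) + (-1)² = -(-34)*(-1)/4 + 1 = -34*¼ + 1 = -17/2 + 1 = -15/2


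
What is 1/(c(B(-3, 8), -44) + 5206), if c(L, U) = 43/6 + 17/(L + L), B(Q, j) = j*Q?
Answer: 16/83405 ≈ 0.00019183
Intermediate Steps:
B(Q, j) = Q*j
c(L, U) = 43/6 + 17/(2*L) (c(L, U) = 43*(⅙) + 17/((2*L)) = 43/6 + 17*(1/(2*L)) = 43/6 + 17/(2*L))
1/(c(B(-3, 8), -44) + 5206) = 1/((51 + 43*(-3*8))/(6*((-3*8))) + 5206) = 1/((⅙)*(51 + 43*(-24))/(-24) + 5206) = 1/((⅙)*(-1/24)*(51 - 1032) + 5206) = 1/((⅙)*(-1/24)*(-981) + 5206) = 1/(109/16 + 5206) = 1/(83405/16) = 16/83405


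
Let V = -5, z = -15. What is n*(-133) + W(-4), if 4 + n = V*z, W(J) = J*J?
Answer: -9427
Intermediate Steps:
W(J) = J²
n = 71 (n = -4 - 5*(-15) = -4 + 75 = 71)
n*(-133) + W(-4) = 71*(-133) + (-4)² = -9443 + 16 = -9427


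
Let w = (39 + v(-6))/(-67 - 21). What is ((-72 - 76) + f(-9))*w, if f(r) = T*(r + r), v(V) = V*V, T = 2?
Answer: 1725/11 ≈ 156.82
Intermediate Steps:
v(V) = V²
f(r) = 4*r (f(r) = 2*(r + r) = 2*(2*r) = 4*r)
w = -75/88 (w = (39 + (-6)²)/(-67 - 21) = (39 + 36)/(-88) = 75*(-1/88) = -75/88 ≈ -0.85227)
((-72 - 76) + f(-9))*w = ((-72 - 76) + 4*(-9))*(-75/88) = (-148 - 36)*(-75/88) = -184*(-75/88) = 1725/11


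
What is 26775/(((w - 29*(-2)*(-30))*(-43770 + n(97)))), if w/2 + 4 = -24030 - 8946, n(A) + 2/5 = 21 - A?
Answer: 315/34922368 ≈ 9.0200e-6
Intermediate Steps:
n(A) = 103/5 - A (n(A) = -⅖ + (21 - A) = 103/5 - A)
w = -65960 (w = -8 + 2*(-24030 - 8946) = -8 + 2*(-32976) = -8 - 65952 = -65960)
26775/(((w - 29*(-2)*(-30))*(-43770 + n(97)))) = 26775/(((-65960 - 29*(-2)*(-30))*(-43770 + (103/5 - 1*97)))) = 26775/(((-65960 + 58*(-30))*(-43770 + (103/5 - 97)))) = 26775/(((-65960 - 1740)*(-43770 - 382/5))) = 26775/((-67700*(-219232/5))) = 26775/2968401280 = 26775*(1/2968401280) = 315/34922368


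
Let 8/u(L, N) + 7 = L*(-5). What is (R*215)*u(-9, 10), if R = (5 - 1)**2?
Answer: 13760/19 ≈ 724.21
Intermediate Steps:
u(L, N) = 8/(-7 - 5*L) (u(L, N) = 8/(-7 + L*(-5)) = 8/(-7 - 5*L))
R = 16 (R = 4**2 = 16)
(R*215)*u(-9, 10) = (16*215)*(-8/(7 + 5*(-9))) = 3440*(-8/(7 - 45)) = 3440*(-8/(-38)) = 3440*(-8*(-1/38)) = 3440*(4/19) = 13760/19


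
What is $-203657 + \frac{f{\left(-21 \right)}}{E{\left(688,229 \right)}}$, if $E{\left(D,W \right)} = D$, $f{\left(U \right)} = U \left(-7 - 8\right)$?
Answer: $- \frac{140115701}{688} \approx -2.0366 \cdot 10^{5}$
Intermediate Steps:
$f{\left(U \right)} = - 15 U$ ($f{\left(U \right)} = U \left(-15\right) = - 15 U$)
$-203657 + \frac{f{\left(-21 \right)}}{E{\left(688,229 \right)}} = -203657 + \frac{\left(-15\right) \left(-21\right)}{688} = -203657 + 315 \cdot \frac{1}{688} = -203657 + \frac{315}{688} = - \frac{140115701}{688}$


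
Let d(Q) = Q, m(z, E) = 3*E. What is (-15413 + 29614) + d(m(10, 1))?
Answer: 14204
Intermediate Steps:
(-15413 + 29614) + d(m(10, 1)) = (-15413 + 29614) + 3*1 = 14201 + 3 = 14204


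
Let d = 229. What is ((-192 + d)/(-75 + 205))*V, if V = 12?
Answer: 222/65 ≈ 3.4154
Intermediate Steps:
((-192 + d)/(-75 + 205))*V = ((-192 + 229)/(-75 + 205))*12 = (37/130)*12 = 222/65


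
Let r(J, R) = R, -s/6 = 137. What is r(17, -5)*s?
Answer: 4110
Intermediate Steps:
s = -822 (s = -6*137 = -822)
r(17, -5)*s = -5*(-822) = 4110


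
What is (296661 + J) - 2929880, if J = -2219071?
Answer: -4852290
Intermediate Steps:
(296661 + J) - 2929880 = (296661 - 2219071) - 2929880 = -1922410 - 2929880 = -4852290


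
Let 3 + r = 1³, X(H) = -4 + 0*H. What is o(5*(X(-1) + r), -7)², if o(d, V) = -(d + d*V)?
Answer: 32400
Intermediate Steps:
X(H) = -4 (X(H) = -4 + 0 = -4)
r = -2 (r = -3 + 1³ = -3 + 1 = -2)
o(d, V) = -d - V*d (o(d, V) = -(d + V*d) = -d - V*d)
o(5*(X(-1) + r), -7)² = (-5*(-4 - 2)*(1 - 7))² = (-1*5*(-6)*(-6))² = (-1*(-30)*(-6))² = (-180)² = 32400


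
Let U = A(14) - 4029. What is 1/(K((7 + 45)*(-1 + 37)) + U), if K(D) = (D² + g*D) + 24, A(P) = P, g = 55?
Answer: 1/3603353 ≈ 2.7752e-7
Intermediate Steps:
U = -4015 (U = 14 - 4029 = -4015)
K(D) = 24 + D² + 55*D (K(D) = (D² + 55*D) + 24 = 24 + D² + 55*D)
1/(K((7 + 45)*(-1 + 37)) + U) = 1/((24 + ((7 + 45)*(-1 + 37))² + 55*((7 + 45)*(-1 + 37))) - 4015) = 1/((24 + (52*36)² + 55*(52*36)) - 4015) = 1/((24 + 1872² + 55*1872) - 4015) = 1/((24 + 3504384 + 102960) - 4015) = 1/(3607368 - 4015) = 1/3603353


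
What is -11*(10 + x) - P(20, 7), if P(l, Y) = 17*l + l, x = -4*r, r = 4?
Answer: -294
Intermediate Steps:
x = -16 (x = -4*4 = -16)
P(l, Y) = 18*l
-11*(10 + x) - P(20, 7) = -11*(10 - 16) - 18*20 = -11*(-6) - 1*360 = 66 - 360 = -294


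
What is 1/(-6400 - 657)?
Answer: -1/7057 ≈ -0.00014170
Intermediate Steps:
1/(-6400 - 657) = 1/(-7057) = -1/7057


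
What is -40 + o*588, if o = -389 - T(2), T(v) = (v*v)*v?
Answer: -233476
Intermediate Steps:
T(v) = v**3 (T(v) = v**2*v = v**3)
o = -397 (o = -389 - 1*2**3 = -389 - 1*8 = -389 - 8 = -397)
-40 + o*588 = -40 - 397*588 = -40 - 233436 = -233476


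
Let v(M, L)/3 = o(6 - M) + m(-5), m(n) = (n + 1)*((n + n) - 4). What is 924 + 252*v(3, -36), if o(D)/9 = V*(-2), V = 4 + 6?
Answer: -92820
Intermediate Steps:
V = 10
m(n) = (1 + n)*(-4 + 2*n) (m(n) = (1 + n)*(2*n - 4) = (1 + n)*(-4 + 2*n))
o(D) = -180 (o(D) = 9*(10*(-2)) = 9*(-20) = -180)
v(M, L) = -372 (v(M, L) = 3*(-180 + (-4 - 2*(-5) + 2*(-5)²)) = 3*(-180 + (-4 + 10 + 2*25)) = 3*(-180 + (-4 + 10 + 50)) = 3*(-180 + 56) = 3*(-124) = -372)
924 + 252*v(3, -36) = 924 + 252*(-372) = 924 - 93744 = -92820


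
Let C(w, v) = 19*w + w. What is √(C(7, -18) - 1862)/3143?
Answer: I*√1722/3143 ≈ 0.013203*I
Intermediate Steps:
C(w, v) = 20*w
√(C(7, -18) - 1862)/3143 = √(20*7 - 1862)/3143 = √(140 - 1862)*(1/3143) = √(-1722)*(1/3143) = (I*√1722)*(1/3143) = I*√1722/3143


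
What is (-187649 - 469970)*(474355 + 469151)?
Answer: -620467472214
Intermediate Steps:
(-187649 - 469970)*(474355 + 469151) = -657619*943506 = -620467472214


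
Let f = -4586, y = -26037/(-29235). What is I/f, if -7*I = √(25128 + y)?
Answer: √2386365725055/312833990 ≈ 0.0049380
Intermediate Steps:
y = 8679/9745 (y = -26037*(-1/29235) = 8679/9745 ≈ 0.89061)
I = -√2386365725055/68215 (I = -√(25128 + 8679/9745)/7 = -√2386365725055/68215 ≈ -22.646)
I/f = -√2386365725055/68215/(-4586) = -√2386365725055/68215*(-1/4586) = √2386365725055/312833990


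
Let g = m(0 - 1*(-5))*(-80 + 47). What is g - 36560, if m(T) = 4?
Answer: -36692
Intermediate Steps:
g = -132 (g = 4*(-80 + 47) = 4*(-33) = -132)
g - 36560 = -132 - 36560 = -36692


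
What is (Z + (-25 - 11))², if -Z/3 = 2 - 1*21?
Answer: 441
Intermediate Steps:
Z = 57 (Z = -3*(2 - 1*21) = -3*(2 - 21) = -3*(-19) = 57)
(Z + (-25 - 11))² = (57 + (-25 - 11))² = (57 - 36)² = 21² = 441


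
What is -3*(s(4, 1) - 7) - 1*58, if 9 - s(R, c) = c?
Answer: -61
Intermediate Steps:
s(R, c) = 9 - c
-3*(s(4, 1) - 7) - 1*58 = -3*((9 - 1*1) - 7) - 1*58 = -3*((9 - 1) - 7) - 58 = -3*(8 - 7) - 58 = -3*1 - 58 = -3 - 58 = -61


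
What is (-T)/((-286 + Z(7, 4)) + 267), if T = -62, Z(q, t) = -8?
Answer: -62/27 ≈ -2.2963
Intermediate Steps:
(-T)/((-286 + Z(7, 4)) + 267) = (-1*(-62))/((-286 - 8) + 267) = 62/(-294 + 267) = 62/(-27) = 62*(-1/27) = -62/27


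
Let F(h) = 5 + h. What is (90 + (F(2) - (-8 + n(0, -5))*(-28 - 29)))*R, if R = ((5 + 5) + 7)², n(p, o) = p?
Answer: -103751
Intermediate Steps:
R = 289 (R = (10 + 7)² = 17² = 289)
(90 + (F(2) - (-8 + n(0, -5))*(-28 - 29)))*R = (90 + ((5 + 2) - (-8 + 0)*(-28 - 29)))*289 = (90 + (7 - (-8)*(-57)))*289 = (90 + (7 - 1*456))*289 = (90 + (7 - 456))*289 = (90 - 449)*289 = -359*289 = -103751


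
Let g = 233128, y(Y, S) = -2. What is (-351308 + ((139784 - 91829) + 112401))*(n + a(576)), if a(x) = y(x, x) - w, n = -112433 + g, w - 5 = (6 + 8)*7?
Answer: -23026901680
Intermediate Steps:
w = 103 (w = 5 + (6 + 8)*7 = 5 + 14*7 = 5 + 98 = 103)
n = 120695 (n = -112433 + 233128 = 120695)
a(x) = -105 (a(x) = -2 - 1*103 = -2 - 103 = -105)
(-351308 + ((139784 - 91829) + 112401))*(n + a(576)) = (-351308 + ((139784 - 91829) + 112401))*(120695 - 105) = (-351308 + (47955 + 112401))*120590 = (-351308 + 160356)*120590 = -190952*120590 = -23026901680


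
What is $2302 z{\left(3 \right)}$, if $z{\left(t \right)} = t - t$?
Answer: $0$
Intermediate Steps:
$z{\left(t \right)} = 0$
$2302 z{\left(3 \right)} = 2302 \cdot 0 = 0$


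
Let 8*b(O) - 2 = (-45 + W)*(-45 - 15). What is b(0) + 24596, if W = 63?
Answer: 97845/4 ≈ 24461.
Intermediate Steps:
b(O) = -539/4 (b(O) = ¼ + ((-45 + 63)*(-45 - 15))/8 = ¼ + (18*(-60))/8 = ¼ + (⅛)*(-1080) = ¼ - 135 = -539/4)
b(0) + 24596 = -539/4 + 24596 = 97845/4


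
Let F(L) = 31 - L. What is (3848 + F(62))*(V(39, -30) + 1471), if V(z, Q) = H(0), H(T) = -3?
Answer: 5603356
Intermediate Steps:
V(z, Q) = -3
(3848 + F(62))*(V(39, -30) + 1471) = (3848 + (31 - 1*62))*(-3 + 1471) = (3848 + (31 - 62))*1468 = (3848 - 31)*1468 = 3817*1468 = 5603356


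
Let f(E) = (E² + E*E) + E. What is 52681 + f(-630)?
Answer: 845851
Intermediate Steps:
f(E) = E + 2*E² (f(E) = (E² + E²) + E = 2*E² + E = E + 2*E²)
52681 + f(-630) = 52681 - 630*(1 + 2*(-630)) = 52681 - 630*(1 - 1260) = 52681 - 630*(-1259) = 52681 + 793170 = 845851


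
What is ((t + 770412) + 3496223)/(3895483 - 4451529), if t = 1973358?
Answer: -6239993/556046 ≈ -11.222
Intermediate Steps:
((t + 770412) + 3496223)/(3895483 - 4451529) = ((1973358 + 770412) + 3496223)/(3895483 - 4451529) = (2743770 + 3496223)/(-556046) = 6239993*(-1/556046) = -6239993/556046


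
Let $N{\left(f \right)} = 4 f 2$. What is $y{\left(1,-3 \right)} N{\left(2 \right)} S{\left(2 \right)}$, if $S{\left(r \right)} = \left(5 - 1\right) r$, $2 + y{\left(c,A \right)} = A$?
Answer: $-640$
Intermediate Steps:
$y{\left(c,A \right)} = -2 + A$
$S{\left(r \right)} = 4 r$
$N{\left(f \right)} = 8 f$ ($N{\left(f \right)} = 4 \cdot 2 f = 8 f$)
$y{\left(1,-3 \right)} N{\left(2 \right)} S{\left(2 \right)} = \left(-2 - 3\right) 8 \cdot 2 \cdot 4 \cdot 2 = \left(-5\right) 16 \cdot 8 = \left(-80\right) 8 = -640$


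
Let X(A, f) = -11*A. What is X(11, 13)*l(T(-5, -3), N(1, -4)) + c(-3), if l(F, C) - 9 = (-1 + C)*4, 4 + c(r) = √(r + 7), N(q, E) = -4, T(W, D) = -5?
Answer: 1329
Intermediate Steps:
c(r) = -4 + √(7 + r) (c(r) = -4 + √(r + 7) = -4 + √(7 + r))
l(F, C) = 5 + 4*C (l(F, C) = 9 + (-1 + C)*4 = 9 + (-4 + 4*C) = 5 + 4*C)
X(11, 13)*l(T(-5, -3), N(1, -4)) + c(-3) = (-11*11)*(5 + 4*(-4)) + (-4 + √(7 - 3)) = -121*(5 - 16) + (-4 + √4) = -121*(-11) + (-4 + 2) = 1331 - 2 = 1329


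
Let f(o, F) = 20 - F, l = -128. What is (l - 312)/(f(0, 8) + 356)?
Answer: -55/46 ≈ -1.1957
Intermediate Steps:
(l - 312)/(f(0, 8) + 356) = (-128 - 312)/((20 - 1*8) + 356) = -440/((20 - 8) + 356) = -440/(12 + 356) = -440/368 = -440*1/368 = -55/46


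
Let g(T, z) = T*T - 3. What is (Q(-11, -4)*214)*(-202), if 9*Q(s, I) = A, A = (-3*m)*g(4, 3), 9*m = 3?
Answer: 561964/9 ≈ 62440.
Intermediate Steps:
g(T, z) = -3 + T**2 (g(T, z) = T**2 - 3 = -3 + T**2)
m = 1/3 (m = (1/9)*3 = 1/3 ≈ 0.33333)
A = -13 (A = (-3*1/3)*(-3 + 4**2) = -(-3 + 16) = -1*13 = -13)
Q(s, I) = -13/9 (Q(s, I) = (1/9)*(-13) = -13/9)
(Q(-11, -4)*214)*(-202) = -13/9*214*(-202) = -2782/9*(-202) = 561964/9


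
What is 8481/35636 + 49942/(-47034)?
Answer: -690418879/838051812 ≈ -0.82384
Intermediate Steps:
8481/35636 + 49942/(-47034) = 8481*(1/35636) + 49942*(-1/47034) = 8481/35636 - 24971/23517 = -690418879/838051812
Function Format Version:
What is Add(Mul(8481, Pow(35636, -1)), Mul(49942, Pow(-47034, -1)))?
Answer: Rational(-690418879, 838051812) ≈ -0.82384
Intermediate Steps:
Add(Mul(8481, Pow(35636, -1)), Mul(49942, Pow(-47034, -1))) = Add(Mul(8481, Rational(1, 35636)), Mul(49942, Rational(-1, 47034))) = Add(Rational(8481, 35636), Rational(-24971, 23517)) = Rational(-690418879, 838051812)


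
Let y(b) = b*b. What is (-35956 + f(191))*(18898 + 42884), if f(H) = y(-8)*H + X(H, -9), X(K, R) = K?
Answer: -1454410062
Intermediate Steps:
y(b) = b**2
f(H) = 65*H (f(H) = (-8)**2*H + H = 64*H + H = 65*H)
(-35956 + f(191))*(18898 + 42884) = (-35956 + 65*191)*(18898 + 42884) = (-35956 + 12415)*61782 = -23541*61782 = -1454410062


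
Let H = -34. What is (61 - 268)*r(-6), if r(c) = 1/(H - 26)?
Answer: 69/20 ≈ 3.4500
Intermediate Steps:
r(c) = -1/60 (r(c) = 1/(-34 - 26) = 1/(-60) = -1/60)
(61 - 268)*r(-6) = (61 - 268)*(-1/60) = -207*(-1/60) = 69/20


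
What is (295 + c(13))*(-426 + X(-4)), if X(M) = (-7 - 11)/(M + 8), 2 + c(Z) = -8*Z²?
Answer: 911799/2 ≈ 4.5590e+5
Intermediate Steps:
c(Z) = -2 - 8*Z²
X(M) = -18/(8 + M)
(295 + c(13))*(-426 + X(-4)) = (295 + (-2 - 8*13²))*(-426 - 18/(8 - 4)) = (295 + (-2 - 8*169))*(-426 - 18/4) = (295 + (-2 - 1352))*(-426 - 18*¼) = (295 - 1354)*(-426 - 9/2) = -1059*(-861/2) = 911799/2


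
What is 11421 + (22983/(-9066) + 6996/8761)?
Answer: 302333473273/26475742 ≈ 11419.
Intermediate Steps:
11421 + (22983/(-9066) + 6996/8761) = 11421 + (22983*(-1/9066) + 6996*(1/8761)) = 11421 + (-7661/3022 + 6996/8761) = 11421 - 45976109/26475742 = 302333473273/26475742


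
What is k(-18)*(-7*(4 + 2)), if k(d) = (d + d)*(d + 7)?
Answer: -16632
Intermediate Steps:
k(d) = 2*d*(7 + d) (k(d) = (2*d)*(7 + d) = 2*d*(7 + d))
k(-18)*(-7*(4 + 2)) = (2*(-18)*(7 - 18))*(-7*(4 + 2)) = (2*(-18)*(-11))*(-7*6) = 396*(-42) = -16632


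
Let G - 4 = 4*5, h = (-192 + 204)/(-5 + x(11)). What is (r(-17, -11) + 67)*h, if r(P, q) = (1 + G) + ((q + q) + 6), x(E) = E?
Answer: 152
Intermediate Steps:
h = 2 (h = (-192 + 204)/(-5 + 11) = 12/6 = 12*(⅙) = 2)
G = 24 (G = 4 + 4*5 = 4 + 20 = 24)
r(P, q) = 31 + 2*q (r(P, q) = (1 + 24) + ((q + q) + 6) = 25 + (2*q + 6) = 25 + (6 + 2*q) = 31 + 2*q)
(r(-17, -11) + 67)*h = ((31 + 2*(-11)) + 67)*2 = ((31 - 22) + 67)*2 = (9 + 67)*2 = 76*2 = 152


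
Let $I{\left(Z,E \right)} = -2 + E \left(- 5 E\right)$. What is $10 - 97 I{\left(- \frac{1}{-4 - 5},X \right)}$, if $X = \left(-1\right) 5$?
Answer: $12329$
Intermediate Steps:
$X = -5$
$I{\left(Z,E \right)} = -2 - 5 E^{2}$
$10 - 97 I{\left(- \frac{1}{-4 - 5},X \right)} = 10 - 97 \left(-2 - 5 \left(-5\right)^{2}\right) = 10 - 97 \left(-2 - 125\right) = 10 - -12319 = 10 + 12319 = 12329$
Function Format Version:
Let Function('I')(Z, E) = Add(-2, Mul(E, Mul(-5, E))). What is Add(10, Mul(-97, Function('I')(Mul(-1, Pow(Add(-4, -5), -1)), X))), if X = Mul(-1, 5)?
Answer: 12329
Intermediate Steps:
X = -5
Function('I')(Z, E) = Add(-2, Mul(-5, Pow(E, 2)))
Add(10, Mul(-97, Function('I')(Mul(-1, Pow(Add(-4, -5), -1)), X))) = Add(10, Mul(-97, Add(-2, Mul(-5, Pow(-5, 2))))) = Add(10, Mul(-97, Add(-2, Mul(-5, 25)))) = Add(10, Mul(-97, Add(-2, -125))) = Add(10, Mul(-97, -127)) = Add(10, 12319) = 12329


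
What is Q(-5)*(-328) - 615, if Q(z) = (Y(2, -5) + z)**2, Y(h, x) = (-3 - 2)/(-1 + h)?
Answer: -33415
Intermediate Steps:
Y(h, x) = -5/(-1 + h)
Q(z) = (-5 + z)**2 (Q(z) = (-5/(-1 + 2) + z)**2 = (-5/1 + z)**2 = (-5*1 + z)**2 = (-5 + z)**2)
Q(-5)*(-328) - 615 = (-5 - 5)**2*(-328) - 615 = (-10)**2*(-328) - 615 = 100*(-328) - 615 = -32800 - 615 = -33415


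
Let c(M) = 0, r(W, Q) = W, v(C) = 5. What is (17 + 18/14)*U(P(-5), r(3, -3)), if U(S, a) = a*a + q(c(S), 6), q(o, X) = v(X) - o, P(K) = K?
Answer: 256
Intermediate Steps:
q(o, X) = 5 - o
U(S, a) = 5 + a² (U(S, a) = a*a + (5 - 1*0) = a² + (5 + 0) = a² + 5 = 5 + a²)
(17 + 18/14)*U(P(-5), r(3, -3)) = (17 + 18/14)*(5 + 3²) = (17 + 18*(1/14))*(5 + 9) = (17 + 9/7)*14 = (128/7)*14 = 256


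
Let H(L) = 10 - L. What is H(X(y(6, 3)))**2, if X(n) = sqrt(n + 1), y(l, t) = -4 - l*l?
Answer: (10 - I*sqrt(39))**2 ≈ 61.0 - 124.9*I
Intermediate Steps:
y(l, t) = -4 - l**2
X(n) = sqrt(1 + n)
H(X(y(6, 3)))**2 = (10 - sqrt(1 + (-4 - 1*6**2)))**2 = (10 - sqrt(1 + (-4 - 1*36)))**2 = (10 - sqrt(1 + (-4 - 36)))**2 = (10 - sqrt(1 - 40))**2 = (10 - sqrt(-39))**2 = (10 - I*sqrt(39))**2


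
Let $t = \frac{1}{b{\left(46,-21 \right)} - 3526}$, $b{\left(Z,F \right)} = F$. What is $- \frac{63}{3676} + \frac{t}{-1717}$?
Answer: $- \frac{383678861}{22387571524} \approx -0.017138$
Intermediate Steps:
$t = - \frac{1}{3547}$ ($t = \frac{1}{-21 - 3526} = \frac{1}{-3547} = - \frac{1}{3547} \approx -0.00028193$)
$- \frac{63}{3676} + \frac{t}{-1717} = - \frac{63}{3676} - \frac{1}{3547 \left(-1717\right)} = \left(-63\right) \frac{1}{3676} - - \frac{1}{6090199} = - \frac{63}{3676} + \frac{1}{6090199} = - \frac{383678861}{22387571524}$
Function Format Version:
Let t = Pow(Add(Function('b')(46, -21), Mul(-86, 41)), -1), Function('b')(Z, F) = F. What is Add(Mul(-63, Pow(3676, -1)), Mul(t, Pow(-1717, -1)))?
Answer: Rational(-383678861, 22387571524) ≈ -0.017138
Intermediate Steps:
t = Rational(-1, 3547) (t = Pow(Add(-21, Mul(-86, 41)), -1) = Pow(Add(-21, -3526), -1) = Pow(-3547, -1) = Rational(-1, 3547) ≈ -0.00028193)
Add(Mul(-63, Pow(3676, -1)), Mul(t, Pow(-1717, -1))) = Add(Mul(-63, Pow(3676, -1)), Mul(Rational(-1, 3547), Pow(-1717, -1))) = Add(Mul(-63, Rational(1, 3676)), Mul(Rational(-1, 3547), Rational(-1, 1717))) = Add(Rational(-63, 3676), Rational(1, 6090199)) = Rational(-383678861, 22387571524)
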